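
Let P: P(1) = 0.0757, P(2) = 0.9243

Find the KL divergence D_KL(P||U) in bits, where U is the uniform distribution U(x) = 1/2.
0.6132 bits

U(i) = 1/2 for all i

D_KL(P||U) = Σ P(x) log₂(P(x) / (1/2))
           = Σ P(x) log₂(P(x)) + log₂(2)
           = log₂(2) - H(P)

H(P) = -Σ P(x) log₂(P(x)):
  -P(1)·log₂(P(1)) = -(0.0757)·log₂(0.0757) = 0.28187
  -P(2)·log₂(P(2)) = -(0.9243)·log₂(0.9243) = 0.10497
H(P) = 0.28187 + 0.10497 = 0.38684 bits

log₂(2) = 1.00000 bits

D_KL(P||U) = 1.00000 - 0.38684 = 0.61316 ≈ 0.6132 bits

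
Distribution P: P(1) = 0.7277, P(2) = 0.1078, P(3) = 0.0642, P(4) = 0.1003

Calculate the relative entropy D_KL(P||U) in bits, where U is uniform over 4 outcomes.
0.7328 bits

U(i) = 1/4 for all i

D_KL(P||U) = Σ P(x) log₂(P(x) / (1/4))
           = Σ P(x) log₂(P(x)) + log₂(4)
           = log₂(4) - H(P)

H(P) = -Σ P(x) log₂(P(x)):
  -P(1)·log₂(P(1)) = -(0.7277)·log₂(0.7277) = 0.33371
  -P(2)·log₂(P(2)) = -(0.1078)·log₂(0.1078) = 0.34642
  -P(3)·log₂(P(3)) = -(0.0642)·log₂(0.0642) = 0.25431
  -P(4)·log₂(P(4)) = -(0.1003)·log₂(0.1003) = 0.33276
H(P) = 0.33371 + 0.34642 + 0.25431 + 0.33276 = 1.26720 bits

log₂(4) = 2.00000 bits

D_KL(P||U) = 2.00000 - 1.26720 = 0.73280 ≈ 0.7328 bits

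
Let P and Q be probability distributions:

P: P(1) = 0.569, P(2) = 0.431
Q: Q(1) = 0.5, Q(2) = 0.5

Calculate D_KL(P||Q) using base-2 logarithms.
0.0138 bits

D_KL(P||Q) = Σ P(x) log₂(P(x)/Q(x))

Computing term by term:
  P(1)·log₂(P(1)/Q(1)) = 0.569·log₂(0.569/0.5) = 0.10612
  P(2)·log₂(P(2)/Q(2)) = 0.431·log₂(0.431/0.5) = -0.09234

D_KL(P||Q) = 0.10612 - 0.09234 = 0.01378 ≈ 0.0138 bits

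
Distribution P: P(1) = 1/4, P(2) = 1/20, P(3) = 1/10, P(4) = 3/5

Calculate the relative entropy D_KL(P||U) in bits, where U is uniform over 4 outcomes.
0.5095 bits

U(i) = 1/4 for all i

D_KL(P||U) = Σ P(x) log₂(P(x) / (1/4))
           = Σ P(x) log₂(P(x)) + log₂(4)
           = log₂(4) - H(P)

H(P) = -Σ P(x) log₂(P(x)):
  -P(1)·log₂(P(1)) = -(1/4)·log₂(1/4) = 0.50000
  -P(2)·log₂(P(2)) = -(1/20)·log₂(1/20) = 0.21610
  -P(3)·log₂(P(3)) = -(1/10)·log₂(1/10) = 0.33219
  -P(4)·log₂(P(4)) = -(3/5)·log₂(3/5) = 0.44218
H(P) = 0.50000 + 0.21610 + 0.33219 + 0.44218 = 1.49047 bits

log₂(4) = 2.00000 bits

D_KL(P||U) = 2.00000 - 1.49047 = 0.50953 ≈ 0.5095 bits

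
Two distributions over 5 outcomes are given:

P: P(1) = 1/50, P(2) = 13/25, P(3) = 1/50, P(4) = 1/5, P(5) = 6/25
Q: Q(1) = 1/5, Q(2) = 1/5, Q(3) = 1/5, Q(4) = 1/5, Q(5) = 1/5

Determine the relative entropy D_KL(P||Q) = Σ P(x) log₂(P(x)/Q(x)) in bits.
0.6471 bits

D_KL(P||Q) = Σ P(x) log₂(P(x)/Q(x))

Computing term by term:
  P(1)·log₂(P(1)/Q(1)) = (1/50)·log₂((1/50)/(1/5)) = -0.06644
  P(2)·log₂(P(2)/Q(2)) = (13/25)·log₂((13/25)/(1/5)) = 0.71683
  P(3)·log₂(P(3)/Q(3)) = (1/50)·log₂((1/50)/(1/5)) = -0.06644
  P(4)·log₂(P(4)/Q(4)) = (1/5)·log₂((1/5)/(1/5)) = 0.00000
  P(5)·log₂(P(5)/Q(5)) = (6/25)·log₂((6/25)/(1/5)) = 0.06313

D_KL(P||Q) = -0.06644 + 0.71683 - 0.06644 + 0.00000 + 0.06313 = 0.64708 ≈ 0.6471 bits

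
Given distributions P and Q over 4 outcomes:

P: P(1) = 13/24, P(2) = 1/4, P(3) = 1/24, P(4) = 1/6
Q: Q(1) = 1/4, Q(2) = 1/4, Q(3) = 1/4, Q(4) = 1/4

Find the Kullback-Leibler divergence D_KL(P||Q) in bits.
0.3990 bits

D_KL(P||Q) = Σ P(x) log₂(P(x)/Q(x))

Computing term by term:
  P(1)·log₂(P(1)/Q(1)) = (13/24)·log₂((13/24)/(1/4)) = 0.60422
  P(2)·log₂(P(2)/Q(2)) = (1/4)·log₂((1/4)/(1/4)) = 0.00000
  P(3)·log₂(P(3)/Q(3)) = (1/24)·log₂((1/24)/(1/4)) = -0.10771
  P(4)·log₂(P(4)/Q(4)) = (1/6)·log₂((1/6)/(1/4)) = -0.09749

D_KL(P||Q) = 0.60422 + 0.00000 - 0.10771 - 0.09749 = 0.39902 ≈ 0.3990 bits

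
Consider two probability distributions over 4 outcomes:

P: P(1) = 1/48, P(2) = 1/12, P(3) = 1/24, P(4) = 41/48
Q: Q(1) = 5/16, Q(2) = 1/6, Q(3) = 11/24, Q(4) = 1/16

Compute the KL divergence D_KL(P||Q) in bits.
2.9136 bits

D_KL(P||Q) = Σ P(x) log₂(P(x)/Q(x))

Computing term by term:
  P(1)·log₂(P(1)/Q(1)) = (1/48)·log₂((1/48)/(5/16)) = -0.08139
  P(2)·log₂(P(2)/Q(2)) = (1/12)·log₂((1/12)/(1/6)) = -0.08333
  P(3)·log₂(P(3)/Q(3)) = (1/24)·log₂((1/24)/(11/24)) = -0.14414
  P(4)·log₂(P(4)/Q(4)) = (41/48)·log₂((41/48)/(1/16)) = 3.22242

D_KL(P||Q) = -0.08139 - 0.08333 - 0.14414 + 3.22242 = 2.91356 ≈ 2.9136 bits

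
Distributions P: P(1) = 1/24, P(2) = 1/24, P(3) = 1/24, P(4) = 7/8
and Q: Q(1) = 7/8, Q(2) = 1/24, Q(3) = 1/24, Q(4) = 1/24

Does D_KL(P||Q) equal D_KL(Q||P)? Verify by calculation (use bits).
D_KL(P||Q) = 3.6603 bits, D_KL(Q||P) = 3.6603 bits. Yes — for this pair D_KL(P||Q) = D_KL(Q||P).

D_KL(P||Q) = Σ P(x) log₂(P(x)/Q(x))

Computing term by term:
  P(1)·log₂(P(1)/Q(1)) = (1/24)·log₂((1/24)/(7/8)) = -0.18301
  P(2)·log₂(P(2)/Q(2)) = (1/24)·log₂((1/24)/(1/24)) = 0.00000
  P(3)·log₂(P(3)/Q(3)) = (1/24)·log₂((1/24)/(1/24)) = 0.00000
  P(4)·log₂(P(4)/Q(4)) = (7/8)·log₂((7/8)/(1/24)) = 3.84328

D_KL(P||Q) = -0.18301 + 0.00000 + 0.00000 + 3.84328 = 3.66027 ≈ 3.6603 bits

D_KL(Q||P) = Σ Q(x) log₂(Q(x)/P(x))

Computing term by term:
  Q(1)·log₂(Q(1)/P(1)) = (7/8)·log₂((7/8)/(1/24)) = 3.84328
  Q(2)·log₂(Q(2)/P(2)) = (1/24)·log₂((1/24)/(1/24)) = 0.00000
  Q(3)·log₂(Q(3)/P(3)) = (1/24)·log₂((1/24)/(1/24)) = 0.00000
  Q(4)·log₂(Q(4)/P(4)) = (1/24)·log₂((1/24)/(7/8)) = -0.18301

D_KL(Q||P) = 3.84328 + 0.00000 + 0.00000 - 0.18301 = 3.66027 ≈ 3.6603 bits

These ARE equal here. Q is P with outcomes relabeled (Q(1) = P(4), Q(2) = P(3), Q(3) = P(2), Q(4) = P(1)) by a relabeling that is its own inverse, so the two sums contain exactly the same terms in a different order. This is a special case — KL divergence is not symmetric in general: D_KL(P||Q) ≠ D_KL(Q||P) for most P, Q.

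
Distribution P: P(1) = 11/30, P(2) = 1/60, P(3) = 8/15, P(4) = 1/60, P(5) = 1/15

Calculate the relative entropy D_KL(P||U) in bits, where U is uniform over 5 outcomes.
0.8502 bits

U(i) = 1/5 for all i

D_KL(P||U) = Σ P(x) log₂(P(x) / (1/5))
           = Σ P(x) log₂(P(x)) + log₂(5)
           = log₂(5) - H(P)

H(P) = -Σ P(x) log₂(P(x)):
  -P(1)·log₂(P(1)) = -(11/30)·log₂(11/30) = 0.53073
  -P(2)·log₂(P(2)) = -(1/60)·log₂(1/60) = 0.09845
  -P(3)·log₂(P(3)) = -(8/15)·log₂(8/15) = 0.48367
  -P(4)·log₂(P(4)) = -(1/60)·log₂(1/60) = 0.09845
  -P(5)·log₂(P(5)) = -(1/15)·log₂(1/15) = 0.26046
H(P) = 0.53073 + 0.09845 + 0.48367 + 0.09845 + 0.26046 = 1.47176 bits

log₂(5) = 2.32193 bits

D_KL(P||U) = 2.32193 - 1.47176 = 0.85017 ≈ 0.8502 bits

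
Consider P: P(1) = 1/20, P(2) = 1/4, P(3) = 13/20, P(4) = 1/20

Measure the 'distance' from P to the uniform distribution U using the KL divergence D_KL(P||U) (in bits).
0.6638 bits

U(i) = 1/4 for all i

D_KL(P||U) = Σ P(x) log₂(P(x) / (1/4))
           = Σ P(x) log₂(P(x)) + log₂(4)
           = log₂(4) - H(P)

H(P) = -Σ P(x) log₂(P(x)):
  -P(1)·log₂(P(1)) = -(1/20)·log₂(1/20) = 0.21610
  -P(2)·log₂(P(2)) = -(1/4)·log₂(1/4) = 0.50000
  -P(3)·log₂(P(3)) = -(13/20)·log₂(13/20) = 0.40397
  -P(4)·log₂(P(4)) = -(1/20)·log₂(1/20) = 0.21610
H(P) = 0.21610 + 0.50000 + 0.40397 + 0.21610 = 1.33617 bits

log₂(4) = 2.00000 bits

D_KL(P||U) = 2.00000 - 1.33617 = 0.66383 ≈ 0.6638 bits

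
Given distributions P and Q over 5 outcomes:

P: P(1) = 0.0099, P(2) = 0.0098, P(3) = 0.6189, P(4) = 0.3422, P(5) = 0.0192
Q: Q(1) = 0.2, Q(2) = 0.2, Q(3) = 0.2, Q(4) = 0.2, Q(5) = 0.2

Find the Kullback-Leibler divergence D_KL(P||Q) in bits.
1.1233 bits

D_KL(P||Q) = Σ P(x) log₂(P(x)/Q(x))

Computing term by term:
  P(1)·log₂(P(1)/Q(1)) = 0.0099·log₂(0.0099/0.2) = -0.04293
  P(2)·log₂(P(2)/Q(2)) = 0.0098·log₂(0.0098/0.2) = -0.04264
  P(3)·log₂(P(3)/Q(3)) = 0.6189·log₂(0.6189/0.2) = 1.00863
  P(4)·log₂(P(4)/Q(4)) = 0.3422·log₂(0.3422/0.2) = 0.26515
  P(5)·log₂(P(5)/Q(5)) = 0.0192·log₂(0.0192/0.2) = -0.06491

D_KL(P||Q) = -0.04293 - 0.04264 + 1.00863 + 0.26515 - 0.06491 = 1.12330 ≈ 1.1233 bits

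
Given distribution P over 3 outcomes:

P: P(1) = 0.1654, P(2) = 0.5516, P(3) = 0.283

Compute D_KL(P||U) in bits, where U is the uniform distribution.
0.1668 bits

U(i) = 1/3 for all i

D_KL(P||U) = Σ P(x) log₂(P(x) / (1/3))
           = Σ P(x) log₂(P(x)) + log₂(3)
           = log₂(3) - H(P)

H(P) = -Σ P(x) log₂(P(x)):
  -P(1)·log₂(P(1)) = -(0.1654)·log₂(0.1654) = 0.42937
  -P(2)·log₂(P(2)) = -(0.5516)·log₂(0.5516) = 0.47344
  -P(3)·log₂(P(3)) = -(0.283)·log₂(0.283) = 0.51538
H(P) = 0.42937 + 0.47344 + 0.51538 = 1.41819 bits

log₂(3) = 1.58496 bits

D_KL(P||U) = 1.58496 - 1.41819 = 0.16677 ≈ 0.1668 bits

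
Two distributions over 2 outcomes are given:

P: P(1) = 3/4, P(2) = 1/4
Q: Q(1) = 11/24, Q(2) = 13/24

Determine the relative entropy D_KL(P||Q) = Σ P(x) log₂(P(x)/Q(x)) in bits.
0.2540 bits

D_KL(P||Q) = Σ P(x) log₂(P(x)/Q(x))

Computing term by term:
  P(1)·log₂(P(1)/Q(1)) = (3/4)·log₂((3/4)/(11/24)) = 0.53287
  P(2)·log₂(P(2)/Q(2)) = (1/4)·log₂((1/4)/(13/24)) = -0.27887

D_KL(P||Q) = 0.53287 - 0.27887 = 0.25400 ≈ 0.2540 bits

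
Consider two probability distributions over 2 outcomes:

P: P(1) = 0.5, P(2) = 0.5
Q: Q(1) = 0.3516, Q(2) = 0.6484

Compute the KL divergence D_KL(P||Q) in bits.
0.0665 bits

D_KL(P||Q) = Σ P(x) log₂(P(x)/Q(x))

Computing term by term:
  P(1)·log₂(P(1)/Q(1)) = 0.5·log₂(0.5/0.3516) = 0.25400
  P(2)·log₂(P(2)/Q(2)) = 0.5·log₂(0.5/0.6484) = -0.18748

D_KL(P||Q) = 0.25400 - 0.18748 = 0.06652 ≈ 0.0665 bits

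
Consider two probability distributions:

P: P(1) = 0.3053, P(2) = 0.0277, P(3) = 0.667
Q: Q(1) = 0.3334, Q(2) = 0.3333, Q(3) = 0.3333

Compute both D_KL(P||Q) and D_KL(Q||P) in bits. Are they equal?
D_KL(P||Q) = 0.5294 bits, D_KL(Q||P) = 0.9049 bits. No, they are not equal.

D_KL(P||Q) = Σ P(x) log₂(P(x)/Q(x))

Computing term by term:
  P(1)·log₂(P(1)/Q(1)) = 0.3053·log₂(0.3053/0.3334) = -0.03878
  P(2)·log₂(P(2)/Q(2)) = 0.0277·log₂(0.0277/0.3333) = -0.09941
  P(3)·log₂(P(3)/Q(3)) = 0.667·log₂(0.667/0.3333) = 0.66758

D_KL(P||Q) = -0.03878 - 0.09941 + 0.66758 = 0.52939 ≈ 0.5294 bits

D_KL(Q||P) = Σ Q(x) log₂(Q(x)/P(x))

Computing term by term:
  Q(1)·log₂(Q(1)/P(1)) = 0.3334·log₂(0.3334/0.3053) = 0.04235
  Q(2)·log₂(Q(2)/P(2)) = 0.3333·log₂(0.3333/0.0277) = 1.19617
  Q(3)·log₂(Q(3)/P(3)) = 0.3333·log₂(0.3333/0.667) = -0.33359

D_KL(Q||P) = 0.04235 + 1.19617 - 0.33359 = 0.90493 ≈ 0.9049 bits

These are NOT equal (difference: 0.3755 bits). KL divergence is asymmetric: D_KL(P||Q) ≠ D_KL(Q||P) in general.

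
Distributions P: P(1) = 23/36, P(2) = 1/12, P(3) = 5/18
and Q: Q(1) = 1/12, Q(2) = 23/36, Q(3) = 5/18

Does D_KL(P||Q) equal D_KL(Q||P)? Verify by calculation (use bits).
D_KL(P||Q) = 1.6326 bits, D_KL(Q||P) = 1.6326 bits. Yes — for this pair D_KL(P||Q) = D_KL(Q||P).

D_KL(P||Q) = Σ P(x) log₂(P(x)/Q(x))

Computing term by term:
  P(1)·log₂(P(1)/Q(1)) = (23/36)·log₂((23/36)/(1/12)) = 1.87744
  P(2)·log₂(P(2)/Q(2)) = (1/12)·log₂((1/12)/(23/36)) = -0.24488
  P(3)·log₂(P(3)/Q(3)) = (5/18)·log₂((5/18)/(5/18)) = 0.00000

D_KL(P||Q) = 1.87744 - 0.24488 + 0.00000 = 1.63256 ≈ 1.6326 bits

D_KL(Q||P) = Σ Q(x) log₂(Q(x)/P(x))

Computing term by term:
  Q(1)·log₂(Q(1)/P(1)) = (1/12)·log₂((1/12)/(23/36)) = -0.24488
  Q(2)·log₂(Q(2)/P(2)) = (23/36)·log₂((23/36)/(1/12)) = 1.87744
  Q(3)·log₂(Q(3)/P(3)) = (5/18)·log₂((5/18)/(5/18)) = 0.00000

D_KL(Q||P) = -0.24488 + 1.87744 + 0.00000 = 1.63256 ≈ 1.6326 bits

These ARE equal here. Q is P with outcomes relabeled (Q(1) = P(2), Q(2) = P(1)) by a relabeling that is its own inverse, so the two sums contain exactly the same terms in a different order. This is a special case — KL divergence is not symmetric in general: D_KL(P||Q) ≠ D_KL(Q||P) for most P, Q.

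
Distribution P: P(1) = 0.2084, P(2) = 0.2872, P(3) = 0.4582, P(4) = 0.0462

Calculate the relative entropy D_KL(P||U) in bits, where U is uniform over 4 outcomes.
0.2907 bits

U(i) = 1/4 for all i

D_KL(P||U) = Σ P(x) log₂(P(x) / (1/4))
           = Σ P(x) log₂(P(x)) + log₂(4)
           = log₂(4) - H(P)

H(P) = -Σ P(x) log₂(P(x)):
  -P(1)·log₂(P(1)) = -(0.2084)·log₂(0.2084) = 0.47152
  -P(2)·log₂(P(2)) = -(0.2872)·log₂(0.2872) = 0.51692
  -P(3)·log₂(P(3)) = -(0.4582)·log₂(0.4582) = 0.51591
  -P(4)·log₂(P(4)) = -(0.0462)·log₂(0.0462) = 0.20494
H(P) = 0.47152 + 0.51692 + 0.51591 + 0.20494 = 1.70929 bits

log₂(4) = 2.00000 bits

D_KL(P||U) = 2.00000 - 1.70929 = 0.29071 ≈ 0.2907 bits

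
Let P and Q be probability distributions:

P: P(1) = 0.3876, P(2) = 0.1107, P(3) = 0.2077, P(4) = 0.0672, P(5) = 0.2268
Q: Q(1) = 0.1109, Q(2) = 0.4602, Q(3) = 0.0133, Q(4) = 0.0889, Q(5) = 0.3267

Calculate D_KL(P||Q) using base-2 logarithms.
1.1492 bits

D_KL(P||Q) = Σ P(x) log₂(P(x)/Q(x))

Computing term by term:
  P(1)·log₂(P(1)/Q(1)) = 0.3876·log₂(0.3876/0.1109) = 0.69974
  P(2)·log₂(P(2)/Q(2)) = 0.1107·log₂(0.1107/0.4602) = -0.22756
  P(3)·log₂(P(3)/Q(3)) = 0.2077·log₂(0.2077/0.0133) = 0.82353
  P(4)·log₂(P(4)/Q(4)) = 0.0672·log₂(0.0672/0.0889) = -0.02713
  P(5)·log₂(P(5)/Q(5)) = 0.2268·log₂(0.2268/0.3267) = -0.11942

D_KL(P||Q) = 0.69974 - 0.22756 + 0.82353 - 0.02713 - 0.11942 = 1.14916 ≈ 1.1492 bits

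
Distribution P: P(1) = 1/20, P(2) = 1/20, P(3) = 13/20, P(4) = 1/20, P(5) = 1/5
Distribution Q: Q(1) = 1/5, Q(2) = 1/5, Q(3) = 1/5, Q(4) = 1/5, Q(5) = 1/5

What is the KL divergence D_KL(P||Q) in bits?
0.8053 bits

D_KL(P||Q) = Σ P(x) log₂(P(x)/Q(x))

Computing term by term:
  P(1)·log₂(P(1)/Q(1)) = (1/20)·log₂((1/20)/(1/5)) = -0.10000
  P(2)·log₂(P(2)/Q(2)) = (1/20)·log₂((1/20)/(1/5)) = -0.10000
  P(3)·log₂(P(3)/Q(3)) = (13/20)·log₂((13/20)/(1/5)) = 1.10529
  P(4)·log₂(P(4)/Q(4)) = (1/20)·log₂((1/20)/(1/5)) = -0.10000
  P(5)·log₂(P(5)/Q(5)) = (1/5)·log₂((1/5)/(1/5)) = 0.00000

D_KL(P||Q) = -0.10000 - 0.10000 + 1.10529 - 0.10000 + 0.00000 = 0.80529 ≈ 0.8053 bits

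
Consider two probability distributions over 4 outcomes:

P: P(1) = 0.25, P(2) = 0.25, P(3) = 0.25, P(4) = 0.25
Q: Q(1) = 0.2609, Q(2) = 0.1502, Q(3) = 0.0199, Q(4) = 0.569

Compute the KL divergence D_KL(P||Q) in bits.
0.7845 bits

D_KL(P||Q) = Σ P(x) log₂(P(x)/Q(x))

Computing term by term:
  P(1)·log₂(P(1)/Q(1)) = 0.25·log₂(0.25/0.2609) = -0.01539
  P(2)·log₂(P(2)/Q(2)) = 0.25·log₂(0.25/0.1502) = 0.18376
  P(3)·log₂(P(3)/Q(3)) = 0.25·log₂(0.25/0.0199) = 0.91277
  P(4)·log₂(P(4)/Q(4)) = 0.25·log₂(0.25/0.569) = -0.29663

D_KL(P||Q) = -0.01539 + 0.18376 + 0.91277 - 0.29663 = 0.78451 ≈ 0.7845 bits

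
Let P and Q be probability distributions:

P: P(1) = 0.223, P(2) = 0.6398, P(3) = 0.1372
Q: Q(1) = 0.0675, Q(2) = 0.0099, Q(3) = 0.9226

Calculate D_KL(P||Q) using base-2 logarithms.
3.8550 bits

D_KL(P||Q) = Σ P(x) log₂(P(x)/Q(x))

Computing term by term:
  P(1)·log₂(P(1)/Q(1)) = 0.223·log₂(0.223/0.0675) = 0.38447
  P(2)·log₂(P(2)/Q(2)) = 0.6398·log₂(0.6398/0.0099) = 3.84779
  P(3)·log₂(P(3)/Q(3)) = 0.1372·log₂(0.1372/0.9226) = -0.37722

D_KL(P||Q) = 0.38447 + 3.84779 - 0.37722 = 3.85504 ≈ 3.8550 bits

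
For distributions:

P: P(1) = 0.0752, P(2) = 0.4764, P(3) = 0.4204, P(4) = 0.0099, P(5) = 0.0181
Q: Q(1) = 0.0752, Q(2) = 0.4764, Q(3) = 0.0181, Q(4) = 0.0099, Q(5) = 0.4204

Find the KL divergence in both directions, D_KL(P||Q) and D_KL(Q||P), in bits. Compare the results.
D_KL(P||Q) = 1.8255 bits, D_KL(Q||P) = 1.8255 bits. The two directions give exactly the same value for this pair.

D_KL(P||Q) = Σ P(x) log₂(P(x)/Q(x))

Computing term by term:
  P(1)·log₂(P(1)/Q(1)) = 0.0752·log₂(0.0752/0.0752) = 0.00000
  P(2)·log₂(P(2)/Q(2)) = 0.4764·log₂(0.4764/0.4764) = 0.00000
  P(3)·log₂(P(3)/Q(3)) = 0.4204·log₂(0.4204/0.0181) = 1.90765
  P(4)·log₂(P(4)/Q(4)) = 0.0099·log₂(0.0099/0.0099) = 0.00000
  P(5)·log₂(P(5)/Q(5)) = 0.0181·log₂(0.0181/0.4204) = -0.08213

D_KL(P||Q) = 0.00000 + 0.00000 + 1.90765 + 0.00000 - 0.08213 = 1.82552 ≈ 1.8255 bits

D_KL(Q||P) = Σ Q(x) log₂(Q(x)/P(x))

Computing term by term:
  Q(1)·log₂(Q(1)/P(1)) = 0.0752·log₂(0.0752/0.0752) = 0.00000
  Q(2)·log₂(Q(2)/P(2)) = 0.4764·log₂(0.4764/0.4764) = 0.00000
  Q(3)·log₂(Q(3)/P(3)) = 0.0181·log₂(0.0181/0.4204) = -0.08213
  Q(4)·log₂(Q(4)/P(4)) = 0.0099·log₂(0.0099/0.0099) = 0.00000
  Q(5)·log₂(Q(5)/P(5)) = 0.4204·log₂(0.4204/0.0181) = 1.90765

D_KL(Q||P) = 0.00000 + 0.00000 - 0.08213 + 0.00000 + 1.90765 = 1.82552 ≈ 1.8255 bits

These ARE equal here. Q is P with outcomes relabeled (Q(3) = P(5), Q(5) = P(3)) by a relabeling that is its own inverse, so the two sums contain exactly the same terms in a different order. This is a special case — KL divergence is not symmetric in general: D_KL(P||Q) ≠ D_KL(Q||P) for most P, Q.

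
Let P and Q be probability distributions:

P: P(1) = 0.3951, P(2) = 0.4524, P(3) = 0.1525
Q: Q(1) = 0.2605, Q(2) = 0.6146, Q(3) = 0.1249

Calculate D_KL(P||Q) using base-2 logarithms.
0.0814 bits

D_KL(P||Q) = Σ P(x) log₂(P(x)/Q(x))

Computing term by term:
  P(1)·log₂(P(1)/Q(1)) = 0.3951·log₂(0.3951/0.2605) = 0.23743
  P(2)·log₂(P(2)/Q(2)) = 0.4524·log₂(0.4524/0.6146) = -0.19998
  P(3)·log₂(P(3)/Q(3)) = 0.1525·log₂(0.1525/0.1249) = 0.04393

D_KL(P||Q) = 0.23743 - 0.19998 + 0.04393 = 0.08138 ≈ 0.0814 bits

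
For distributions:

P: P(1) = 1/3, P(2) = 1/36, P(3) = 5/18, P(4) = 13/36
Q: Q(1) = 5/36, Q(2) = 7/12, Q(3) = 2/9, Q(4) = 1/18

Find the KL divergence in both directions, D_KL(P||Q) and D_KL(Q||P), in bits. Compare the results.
D_KL(P||Q) = 1.3636 bits, D_KL(Q||P) = 2.1652 bits. D_KL(Q||P) is larger than D_KL(P||Q) by 0.8016 bits; the two directions differ.

D_KL(P||Q) = Σ P(x) log₂(P(x)/Q(x))

Computing term by term:
  P(1)·log₂(P(1)/Q(1)) = (1/3)·log₂((1/3)/(5/36)) = 0.42101
  P(2)·log₂(P(2)/Q(2)) = (1/36)·log₂((1/36)/(7/12)) = -0.12201
  P(3)·log₂(P(3)/Q(3)) = (5/18)·log₂((5/18)/(2/9)) = 0.08942
  P(4)·log₂(P(4)/Q(4)) = (13/36)·log₂((13/36)/(1/18)) = 0.97516

D_KL(P||Q) = 0.42101 - 0.12201 + 0.08942 + 0.97516 = 1.36358 ≈ 1.3636 bits

D_KL(Q||P) = Σ Q(x) log₂(Q(x)/P(x))

Computing term by term:
  Q(1)·log₂(Q(1)/P(1)) = (5/36)·log₂((5/36)/(1/3)) = -0.17542
  Q(2)·log₂(Q(2)/P(2)) = (7/12)·log₂((7/12)/(1/36)) = 2.56219
  Q(3)·log₂(Q(3)/P(3)) = (2/9)·log₂((2/9)/(5/18)) = -0.07154
  Q(4)·log₂(Q(4)/P(4)) = (1/18)·log₂((1/18)/(13/36)) = -0.15002

D_KL(Q||P) = -0.17542 + 2.56219 - 0.07154 - 0.15002 = 2.16521 ≈ 2.1652 bits

These are NOT equal (difference: 0.8016 bits). KL divergence is asymmetric: D_KL(P||Q) ≠ D_KL(Q||P) in general.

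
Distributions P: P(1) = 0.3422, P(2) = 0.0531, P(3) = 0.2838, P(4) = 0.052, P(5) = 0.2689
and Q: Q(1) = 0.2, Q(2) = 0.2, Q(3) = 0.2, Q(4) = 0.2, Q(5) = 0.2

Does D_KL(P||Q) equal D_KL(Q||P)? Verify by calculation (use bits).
D_KL(P||Q) = 0.3206 bits, D_KL(Q||P) = 0.4300 bits. No — D_KL(P||Q) ≠ D_KL(Q||P) for this pair.

D_KL(P||Q) = Σ P(x) log₂(P(x)/Q(x))

Computing term by term:
  P(1)·log₂(P(1)/Q(1)) = 0.3422·log₂(0.3422/0.2) = 0.26515
  P(2)·log₂(P(2)/Q(2)) = 0.0531·log₂(0.0531/0.2) = -0.10159
  P(3)·log₂(P(3)/Q(3)) = 0.2838·log₂(0.2838/0.2) = 0.14328
  P(4)·log₂(P(4)/Q(4)) = 0.052·log₂(0.052/0.2) = -0.10106
  P(5)·log₂(P(5)/Q(5)) = 0.2689·log₂(0.2689/0.2) = 0.11484

D_KL(P||Q) = 0.26515 - 0.10159 + 0.14328 - 0.10106 + 0.11484 = 0.32062 ≈ 0.3206 bits

D_KL(Q||P) = Σ Q(x) log₂(Q(x)/P(x))

Computing term by term:
  Q(1)·log₂(Q(1)/P(1)) = 0.2·log₂(0.2/0.3422) = -0.15497
  Q(2)·log₂(Q(2)/P(2)) = 0.2·log₂(0.2/0.0531) = 0.38264
  Q(3)·log₂(Q(3)/P(3)) = 0.2·log₂(0.2/0.2838) = -0.10097
  Q(4)·log₂(Q(4)/P(4)) = 0.2·log₂(0.2/0.052) = 0.38868
  Q(5)·log₂(Q(5)/P(5)) = 0.2·log₂(0.2/0.2689) = -0.08541

D_KL(Q||P) = -0.15497 + 0.38264 - 0.10097 + 0.38868 - 0.08541 = 0.42997 ≈ 0.4300 bits

These are NOT equal (difference: 0.1094 bits). KL divergence is asymmetric: D_KL(P||Q) ≠ D_KL(Q||P) in general.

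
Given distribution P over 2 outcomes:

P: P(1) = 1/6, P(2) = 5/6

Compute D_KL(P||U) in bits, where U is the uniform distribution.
0.3500 bits

U(i) = 1/2 for all i

D_KL(P||U) = Σ P(x) log₂(P(x) / (1/2))
           = Σ P(x) log₂(P(x)) + log₂(2)
           = log₂(2) - H(P)

H(P) = -Σ P(x) log₂(P(x)):
  -P(1)·log₂(P(1)) = -(1/6)·log₂(1/6) = 0.43083
  -P(2)·log₂(P(2)) = -(5/6)·log₂(5/6) = 0.21920
H(P) = 0.43083 + 0.21920 = 0.65003 bits

log₂(2) = 1.00000 bits

D_KL(P||U) = 1.00000 - 0.65003 = 0.34997 ≈ 0.3500 bits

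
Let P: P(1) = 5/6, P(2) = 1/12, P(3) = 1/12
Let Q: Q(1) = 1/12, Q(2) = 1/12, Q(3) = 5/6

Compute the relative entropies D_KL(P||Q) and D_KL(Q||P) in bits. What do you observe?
D_KL(P||Q) = 2.4914 bits, D_KL(Q||P) = 2.4914 bits. The two directions give the same value here, because Q is a self-inverse relabeling of P; in general KL divergence is asymmetric.

D_KL(P||Q) = Σ P(x) log₂(P(x)/Q(x))

Computing term by term:
  P(1)·log₂(P(1)/Q(1)) = (5/6)·log₂((5/6)/(1/12)) = 2.76827
  P(2)·log₂(P(2)/Q(2)) = (1/12)·log₂((1/12)/(1/12)) = 0.00000
  P(3)·log₂(P(3)/Q(3)) = (1/12)·log₂((1/12)/(5/6)) = -0.27683

D_KL(P||Q) = 2.76827 + 0.00000 - 0.27683 = 2.49144 ≈ 2.4914 bits

D_KL(Q||P) = Σ Q(x) log₂(Q(x)/P(x))

Computing term by term:
  Q(1)·log₂(Q(1)/P(1)) = (1/12)·log₂((1/12)/(5/6)) = -0.27683
  Q(2)·log₂(Q(2)/P(2)) = (1/12)·log₂((1/12)/(1/12)) = 0.00000
  Q(3)·log₂(Q(3)/P(3)) = (5/6)·log₂((5/6)/(1/12)) = 2.76827

D_KL(Q||P) = -0.27683 + 0.00000 + 2.76827 = 2.49144 ≈ 2.4914 bits

These ARE equal here. Q is P with outcomes relabeled (Q(1) = P(3), Q(3) = P(1)) by a relabeling that is its own inverse, so the two sums contain exactly the same terms in a different order. This is a special case — KL divergence is not symmetric in general: D_KL(P||Q) ≠ D_KL(Q||P) for most P, Q.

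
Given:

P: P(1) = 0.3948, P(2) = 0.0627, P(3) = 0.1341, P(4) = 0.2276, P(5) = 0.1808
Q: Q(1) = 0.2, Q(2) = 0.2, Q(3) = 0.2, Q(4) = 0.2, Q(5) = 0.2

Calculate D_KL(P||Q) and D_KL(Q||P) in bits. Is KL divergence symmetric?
D_KL(P||Q) = 0.2212 bits, D_KL(Q||P) = 0.2456 bits. No, KL divergence is not symmetric.

D_KL(P||Q) = Σ P(x) log₂(P(x)/Q(x))

Computing term by term:
  P(1)·log₂(P(1)/Q(1)) = 0.3948·log₂(0.3948/0.2) = 0.38735
  P(2)·log₂(P(2)/Q(2)) = 0.0627·log₂(0.0627/0.2) = -0.10493
  P(3)·log₂(P(3)/Q(3)) = 0.1341·log₂(0.1341/0.2) = -0.07733
  P(4)·log₂(P(4)/Q(4)) = 0.2276·log₂(0.2276/0.2) = 0.04245
  P(5)·log₂(P(5)/Q(5)) = 0.1808·log₂(0.1808/0.2) = -0.02633

D_KL(P||Q) = 0.38735 - 0.10493 - 0.07733 + 0.04245 - 0.02633 = 0.22121 ≈ 0.2212 bits

D_KL(Q||P) = Σ Q(x) log₂(Q(x)/P(x))

Computing term by term:
  Q(1)·log₂(Q(1)/P(1)) = 0.2·log₂(0.2/0.3948) = -0.19622
  Q(2)·log₂(Q(2)/P(2)) = 0.2·log₂(0.2/0.0627) = 0.33469
  Q(3)·log₂(Q(3)/P(3)) = 0.2·log₂(0.2/0.1341) = 0.11534
  Q(4)·log₂(Q(4)/P(4)) = 0.2·log₂(0.2/0.2276) = -0.03730
  Q(5)·log₂(Q(5)/P(5)) = 0.2·log₂(0.2/0.1808) = 0.02912

D_KL(Q||P) = -0.19622 + 0.33469 + 0.11534 - 0.03730 + 0.02912 = 0.24563 ≈ 0.2456 bits

These are NOT equal (difference: 0.0244 bits). KL divergence is asymmetric: D_KL(P||Q) ≠ D_KL(Q||P) in general.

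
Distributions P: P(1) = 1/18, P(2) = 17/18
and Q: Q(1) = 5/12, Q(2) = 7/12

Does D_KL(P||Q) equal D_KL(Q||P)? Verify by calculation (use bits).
D_KL(P||Q) = 0.4950 bits, D_KL(Q||P) = 0.8057 bits. No — D_KL(P||Q) ≠ D_KL(Q||P) for this pair.

D_KL(P||Q) = Σ P(x) log₂(P(x)/Q(x))

Computing term by term:
  P(1)·log₂(P(1)/Q(1)) = (1/18)·log₂((1/18)/(5/12)) = -0.16149
  P(2)·log₂(P(2)/Q(2)) = (17/18)·log₂((17/18)/(7/12)) = 0.65653

D_KL(P||Q) = -0.16149 + 0.65653 = 0.49504 ≈ 0.4950 bits

D_KL(Q||P) = Σ Q(x) log₂(Q(x)/P(x))

Computing term by term:
  Q(1)·log₂(Q(1)/P(1)) = (5/12)·log₂((5/12)/(1/18)) = 1.21120
  Q(2)·log₂(Q(2)/P(2)) = (7/12)·log₂((7/12)/(17/18)) = -0.40550

D_KL(Q||P) = 1.21120 - 0.40550 = 0.80570 ≈ 0.8057 bits

These are NOT equal (difference: 0.3107 bits). KL divergence is asymmetric: D_KL(P||Q) ≠ D_KL(Q||P) in general.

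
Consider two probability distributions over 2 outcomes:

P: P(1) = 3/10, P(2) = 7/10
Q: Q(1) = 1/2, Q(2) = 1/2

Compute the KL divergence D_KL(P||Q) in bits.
0.1187 bits

D_KL(P||Q) = Σ P(x) log₂(P(x)/Q(x))

Computing term by term:
  P(1)·log₂(P(1)/Q(1)) = (3/10)·log₂((3/10)/(1/2)) = -0.22109
  P(2)·log₂(P(2)/Q(2)) = (7/10)·log₂((7/10)/(1/2)) = 0.33980

D_KL(P||Q) = -0.22109 + 0.33980 = 0.11871 ≈ 0.1187 bits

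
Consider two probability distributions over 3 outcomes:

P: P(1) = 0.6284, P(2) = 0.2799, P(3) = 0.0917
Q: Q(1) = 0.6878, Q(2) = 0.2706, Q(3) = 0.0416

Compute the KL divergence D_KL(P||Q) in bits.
0.0363 bits

D_KL(P||Q) = Σ P(x) log₂(P(x)/Q(x))

Computing term by term:
  P(1)·log₂(P(1)/Q(1)) = 0.6284·log₂(0.6284/0.6878) = -0.08188
  P(2)·log₂(P(2)/Q(2)) = 0.2799·log₂(0.2799/0.2706) = 0.01365
  P(3)·log₂(P(3)/Q(3)) = 0.0917·log₂(0.0917/0.0416) = 0.10457

D_KL(P||Q) = -0.08188 + 0.01365 + 0.10457 = 0.03634 ≈ 0.0363 bits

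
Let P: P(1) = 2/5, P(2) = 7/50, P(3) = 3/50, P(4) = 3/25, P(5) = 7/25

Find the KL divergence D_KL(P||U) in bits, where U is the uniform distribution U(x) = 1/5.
0.2712 bits

U(i) = 1/5 for all i

D_KL(P||U) = Σ P(x) log₂(P(x) / (1/5))
           = Σ P(x) log₂(P(x)) + log₂(5)
           = log₂(5) - H(P)

H(P) = -Σ P(x) log₂(P(x)):
  -P(1)·log₂(P(1)) = -(2/5)·log₂(2/5) = 0.52877
  -P(2)·log₂(P(2)) = -(7/50)·log₂(7/50) = 0.39711
  -P(3)·log₂(P(3)) = -(3/50)·log₂(3/50) = 0.24353
  -P(4)·log₂(P(4)) = -(3/25)·log₂(3/25) = 0.36707
  -P(5)·log₂(P(5)) = -(7/25)·log₂(7/25) = 0.51422
H(P) = 0.52877 + 0.39711 + 0.24353 + 0.36707 + 0.51422 = 2.05070 bits

log₂(5) = 2.32193 bits

D_KL(P||U) = 2.32193 - 2.05070 = 0.27123 ≈ 0.2712 bits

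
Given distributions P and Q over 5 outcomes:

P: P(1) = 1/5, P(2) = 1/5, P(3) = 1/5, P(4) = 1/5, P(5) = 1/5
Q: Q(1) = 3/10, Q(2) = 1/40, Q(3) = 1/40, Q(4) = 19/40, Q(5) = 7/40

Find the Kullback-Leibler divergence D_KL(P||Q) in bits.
0.8720 bits

D_KL(P||Q) = Σ P(x) log₂(P(x)/Q(x))

Computing term by term:
  P(1)·log₂(P(1)/Q(1)) = (1/5)·log₂((1/5)/(3/10)) = -0.11699
  P(2)·log₂(P(2)/Q(2)) = (1/5)·log₂((1/5)/(1/40)) = 0.60000
  P(3)·log₂(P(3)/Q(3)) = (1/5)·log₂((1/5)/(1/40)) = 0.60000
  P(4)·log₂(P(4)/Q(4)) = (1/5)·log₂((1/5)/(19/40)) = -0.24959
  P(5)·log₂(P(5)/Q(5)) = (1/5)·log₂((1/5)/(7/40)) = 0.03853

D_KL(P||Q) = -0.11699 + 0.60000 + 0.60000 - 0.24959 + 0.03853 = 0.87195 ≈ 0.8720 bits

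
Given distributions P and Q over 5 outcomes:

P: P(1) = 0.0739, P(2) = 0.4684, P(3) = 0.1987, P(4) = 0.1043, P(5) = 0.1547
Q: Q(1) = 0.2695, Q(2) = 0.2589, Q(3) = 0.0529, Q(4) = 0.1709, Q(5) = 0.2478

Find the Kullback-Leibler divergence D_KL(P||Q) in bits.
0.4626 bits

D_KL(P||Q) = Σ P(x) log₂(P(x)/Q(x))

Computing term by term:
  P(1)·log₂(P(1)/Q(1)) = 0.0739·log₂(0.0739/0.2695) = -0.13794
  P(2)·log₂(P(2)/Q(2)) = 0.4684·log₂(0.4684/0.2589) = 0.40064
  P(3)·log₂(P(3)/Q(3)) = 0.1987·log₂(0.1987/0.0529) = 0.37937
  P(4)·log₂(P(4)/Q(4)) = 0.1043·log₂(0.1043/0.1709) = -0.07430
  P(5)·log₂(P(5)/Q(5)) = 0.1547·log₂(0.1547/0.2478) = -0.10515

D_KL(P||Q) = -0.13794 + 0.40064 + 0.37937 - 0.07430 - 0.10515 = 0.46262 ≈ 0.4626 bits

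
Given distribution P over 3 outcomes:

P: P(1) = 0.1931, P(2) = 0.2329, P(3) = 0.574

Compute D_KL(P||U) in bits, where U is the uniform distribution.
0.1775 bits

U(i) = 1/3 for all i

D_KL(P||U) = Σ P(x) log₂(P(x) / (1/3))
           = Σ P(x) log₂(P(x)) + log₂(3)
           = log₂(3) - H(P)

H(P) = -Σ P(x) log₂(P(x)):
  -P(1)·log₂(P(1)) = -(0.1931)·log₂(0.1931) = 0.45815
  -P(2)·log₂(P(2)) = -(0.2329)·log₂(0.2329) = 0.48961
  -P(3)·log₂(P(3)) = -(0.574)·log₂(0.574) = 0.45970
H(P) = 0.45815 + 0.48961 + 0.45970 = 1.40746 bits

log₂(3) = 1.58496 bits

D_KL(P||U) = 1.58496 - 1.40746 = 0.17750 ≈ 0.1775 bits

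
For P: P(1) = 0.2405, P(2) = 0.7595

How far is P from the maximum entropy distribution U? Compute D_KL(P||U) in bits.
0.2041 bits

U(i) = 1/2 for all i

D_KL(P||U) = Σ P(x) log₂(P(x) / (1/2))
           = Σ P(x) log₂(P(x)) + log₂(2)
           = log₂(2) - H(P)

H(P) = -Σ P(x) log₂(P(x)):
  -P(1)·log₂(P(1)) = -(0.2405)·log₂(0.2405) = 0.49444
  -P(2)·log₂(P(2)) = -(0.7595)·log₂(0.7595) = 0.30143
H(P) = 0.49444 + 0.30143 = 0.79587 bits

log₂(2) = 1.00000 bits

D_KL(P||U) = 1.00000 - 0.79587 = 0.20413 ≈ 0.2041 bits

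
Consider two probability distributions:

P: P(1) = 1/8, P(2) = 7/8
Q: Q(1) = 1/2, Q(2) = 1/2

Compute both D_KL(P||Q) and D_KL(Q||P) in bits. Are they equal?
D_KL(P||Q) = 0.4564 bits, D_KL(Q||P) = 0.5963 bits. No, they are not equal.

D_KL(P||Q) = Σ P(x) log₂(P(x)/Q(x))

Computing term by term:
  P(1)·log₂(P(1)/Q(1)) = (1/8)·log₂((1/8)/(1/2)) = -0.25000
  P(2)·log₂(P(2)/Q(2)) = (7/8)·log₂((7/8)/(1/2)) = 0.70644

D_KL(P||Q) = -0.25000 + 0.70644 = 0.45644 ≈ 0.4564 bits

D_KL(Q||P) = Σ Q(x) log₂(Q(x)/P(x))

Computing term by term:
  Q(1)·log₂(Q(1)/P(1)) = (1/2)·log₂((1/2)/(1/8)) = 1.00000
  Q(2)·log₂(Q(2)/P(2)) = (1/2)·log₂((1/2)/(7/8)) = -0.40368

D_KL(Q||P) = 1.00000 - 0.40368 = 0.59632 ≈ 0.5963 bits

These are NOT equal (difference: 0.1399 bits). KL divergence is asymmetric: D_KL(P||Q) ≠ D_KL(Q||P) in general.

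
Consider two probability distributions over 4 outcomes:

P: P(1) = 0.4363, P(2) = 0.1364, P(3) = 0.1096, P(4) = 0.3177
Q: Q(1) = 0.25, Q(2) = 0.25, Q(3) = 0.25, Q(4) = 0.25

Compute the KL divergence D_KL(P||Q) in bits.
0.2107 bits

D_KL(P||Q) = Σ P(x) log₂(P(x)/Q(x))

Computing term by term:
  P(1)·log₂(P(1)/Q(1)) = 0.4363·log₂(0.4363/0.25) = 0.35052
  P(2)·log₂(P(2)/Q(2)) = 0.1364·log₂(0.1364/0.25) = -0.11923
  P(3)·log₂(P(3)/Q(3)) = 0.1096·log₂(0.1096/0.25) = -0.13039
  P(4)·log₂(P(4)/Q(4)) = 0.3177·log₂(0.3177/0.25) = 0.10984

D_KL(P||Q) = 0.35052 - 0.11923 - 0.13039 + 0.10984 = 0.21074 ≈ 0.2107 bits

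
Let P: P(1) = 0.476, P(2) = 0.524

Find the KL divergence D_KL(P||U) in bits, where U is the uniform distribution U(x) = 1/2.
0.0017 bits

U(i) = 1/2 for all i

D_KL(P||U) = Σ P(x) log₂(P(x) / (1/2))
           = Σ P(x) log₂(P(x)) + log₂(2)
           = log₂(2) - H(P)

H(P) = -Σ P(x) log₂(P(x)):
  -P(1)·log₂(P(1)) = -(0.476)·log₂(0.476) = 0.50978
  -P(2)·log₂(P(2)) = -(0.524)·log₂(0.524) = 0.48856
H(P) = 0.50978 + 0.48856 = 0.99834 bits

log₂(2) = 1.00000 bits

D_KL(P||U) = 1.00000 - 0.99834 = 0.00166 ≈ 0.0017 bits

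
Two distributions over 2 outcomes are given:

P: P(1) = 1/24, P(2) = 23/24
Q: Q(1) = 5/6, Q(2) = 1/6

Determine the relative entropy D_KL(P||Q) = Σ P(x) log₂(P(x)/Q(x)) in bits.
2.2383 bits

D_KL(P||Q) = Σ P(x) log₂(P(x)/Q(x))

Computing term by term:
  P(1)·log₂(P(1)/Q(1)) = (1/24)·log₂((1/24)/(5/6)) = -0.18008
  P(2)·log₂(P(2)/Q(2)) = (23/24)·log₂((23/24)/(1/6)) = 2.41841

D_KL(P||Q) = -0.18008 + 2.41841 = 2.23833 ≈ 2.2383 bits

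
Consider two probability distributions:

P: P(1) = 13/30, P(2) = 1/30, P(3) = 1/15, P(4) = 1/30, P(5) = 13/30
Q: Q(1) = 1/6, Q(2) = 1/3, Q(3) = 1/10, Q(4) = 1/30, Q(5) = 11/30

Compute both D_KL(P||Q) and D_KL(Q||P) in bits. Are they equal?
D_KL(P||Q) = 0.5521 bits, D_KL(Q||P) = 0.8477 bits. No, they are not equal.

D_KL(P||Q) = Σ P(x) log₂(P(x)/Q(x))

Computing term by term:
  P(1)·log₂(P(1)/Q(1)) = (13/30)·log₂((13/30)/(1/6)) = 0.59736
  P(2)·log₂(P(2)/Q(2)) = (1/30)·log₂((1/30)/(1/3)) = -0.11073
  P(3)·log₂(P(3)/Q(3)) = (1/15)·log₂((1/15)/(1/10)) = -0.03900
  P(4)·log₂(P(4)/Q(4)) = (1/30)·log₂((1/30)/(1/30)) = 0.00000
  P(5)·log₂(P(5)/Q(5)) = (13/30)·log₂((13/30)/(11/30)) = 0.10444

D_KL(P||Q) = 0.59736 - 0.11073 - 0.03900 + 0.00000 + 0.10444 = 0.55207 ≈ 0.5521 bits

D_KL(Q||P) = Σ Q(x) log₂(Q(x)/P(x))

Computing term by term:
  Q(1)·log₂(Q(1)/P(1)) = (1/6)·log₂((1/6)/(13/30)) = -0.22975
  Q(2)·log₂(Q(2)/P(2)) = (1/3)·log₂((1/3)/(1/30)) = 1.10731
  Q(3)·log₂(Q(3)/P(3)) = (1/10)·log₂((1/10)/(1/15)) = 0.05850
  Q(4)·log₂(Q(4)/P(4)) = (1/30)·log₂((1/30)/(1/30)) = 0.00000
  Q(5)·log₂(Q(5)/P(5)) = (11/30)·log₂((11/30)/(13/30)) = -0.08837

D_KL(Q||P) = -0.22975 + 1.10731 + 0.05850 + 0.00000 - 0.08837 = 0.84769 ≈ 0.8477 bits

These are NOT equal (difference: 0.2956 bits). KL divergence is asymmetric: D_KL(P||Q) ≠ D_KL(Q||P) in general.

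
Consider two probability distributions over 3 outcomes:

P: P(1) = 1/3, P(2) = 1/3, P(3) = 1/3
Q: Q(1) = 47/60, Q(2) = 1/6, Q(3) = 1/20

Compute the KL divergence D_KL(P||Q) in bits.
0.8348 bits

D_KL(P||Q) = Σ P(x) log₂(P(x)/Q(x))

Computing term by term:
  P(1)·log₂(P(1)/Q(1)) = (1/3)·log₂((1/3)/(47/60)) = -0.41089
  P(2)·log₂(P(2)/Q(2)) = (1/3)·log₂((1/3)/(1/6)) = 0.33333
  P(3)·log₂(P(3)/Q(3)) = (1/3)·log₂((1/3)/(1/20)) = 0.91232

D_KL(P||Q) = -0.41089 + 0.33333 + 0.91232 = 0.83476 ≈ 0.8348 bits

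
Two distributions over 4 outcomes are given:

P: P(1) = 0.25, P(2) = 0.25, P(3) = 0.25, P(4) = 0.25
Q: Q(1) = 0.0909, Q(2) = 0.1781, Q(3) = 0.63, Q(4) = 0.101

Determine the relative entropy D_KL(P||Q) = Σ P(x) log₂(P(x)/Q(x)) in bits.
0.4807 bits

D_KL(P||Q) = Σ P(x) log₂(P(x)/Q(x))

Computing term by term:
  P(1)·log₂(P(1)/Q(1)) = 0.25·log₂(0.25/0.0909) = 0.36489
  P(2)·log₂(P(2)/Q(2)) = 0.25·log₂(0.25/0.1781) = 0.12231
  P(3)·log₂(P(3)/Q(3)) = 0.25·log₂(0.25/0.63) = -0.33336
  P(4)·log₂(P(4)/Q(4)) = 0.25·log₂(0.25/0.101) = 0.32689

D_KL(P||Q) = 0.36489 + 0.12231 - 0.33336 + 0.32689 = 0.48073 ≈ 0.4807 bits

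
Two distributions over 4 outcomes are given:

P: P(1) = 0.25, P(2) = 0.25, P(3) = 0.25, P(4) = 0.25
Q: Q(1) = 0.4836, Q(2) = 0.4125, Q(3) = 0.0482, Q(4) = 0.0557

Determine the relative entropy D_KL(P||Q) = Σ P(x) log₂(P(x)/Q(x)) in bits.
0.7167 bits

D_KL(P||Q) = Σ P(x) log₂(P(x)/Q(x))

Computing term by term:
  P(1)·log₂(P(1)/Q(1)) = 0.25·log₂(0.25/0.4836) = -0.23797
  P(2)·log₂(P(2)/Q(2)) = 0.25·log₂(0.25/0.4125) = -0.18062
  P(3)·log₂(P(3)/Q(3)) = 0.25·log₂(0.25/0.0482) = 0.59371
  P(4)·log₂(P(4)/Q(4)) = 0.25·log₂(0.25/0.0557) = 0.54154

D_KL(P||Q) = -0.23797 - 0.18062 + 0.59371 + 0.54154 = 0.71666 ≈ 0.7167 bits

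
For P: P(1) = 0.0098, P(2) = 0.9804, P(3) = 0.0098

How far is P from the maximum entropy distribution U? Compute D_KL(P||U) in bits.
1.4262 bits

U(i) = 1/3 for all i

D_KL(P||U) = Σ P(x) log₂(P(x) / (1/3))
           = Σ P(x) log₂(P(x)) + log₂(3)
           = log₂(3) - H(P)

H(P) = -Σ P(x) log₂(P(x)):
  -P(1)·log₂(P(1)) = -(0.0098)·log₂(0.0098) = 0.06540
  -P(2)·log₂(P(2)) = -(0.9804)·log₂(0.9804) = 0.02800
  -P(3)·log₂(P(3)) = -(0.0098)·log₂(0.0098) = 0.06540
H(P) = 0.06540 + 0.02800 + 0.06540 = 0.15880 bits

log₂(3) = 1.58496 bits

D_KL(P||U) = 1.58496 - 0.15880 = 1.42616 ≈ 1.4262 bits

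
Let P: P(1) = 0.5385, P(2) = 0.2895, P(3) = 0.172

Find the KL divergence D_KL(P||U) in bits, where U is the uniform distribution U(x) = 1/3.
0.1496 bits

U(i) = 1/3 for all i

D_KL(P||U) = Σ P(x) log₂(P(x) / (1/3))
           = Σ P(x) log₂(P(x)) + log₂(3)
           = log₂(3) - H(P)

H(P) = -Σ P(x) log₂(P(x)):
  -P(1)·log₂(P(1)) = -(0.5385)·log₂(0.5385) = 0.48087
  -P(2)·log₂(P(2)) = -(0.2895)·log₂(0.2895) = 0.51773
  -P(3)·log₂(P(3)) = -(0.172)·log₂(0.172) = 0.43680
H(P) = 0.48087 + 0.51773 + 0.43680 = 1.43540 bits

log₂(3) = 1.58496 bits

D_KL(P||U) = 1.58496 - 1.43540 = 0.14956 ≈ 0.1496 bits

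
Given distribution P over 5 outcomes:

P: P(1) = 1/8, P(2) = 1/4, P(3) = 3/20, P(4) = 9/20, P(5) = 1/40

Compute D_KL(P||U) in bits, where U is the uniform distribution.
0.3849 bits

U(i) = 1/5 for all i

D_KL(P||U) = Σ P(x) log₂(P(x) / (1/5))
           = Σ P(x) log₂(P(x)) + log₂(5)
           = log₂(5) - H(P)

H(P) = -Σ P(x) log₂(P(x)):
  -P(1)·log₂(P(1)) = -(1/8)·log₂(1/8) = 0.37500
  -P(2)·log₂(P(2)) = -(1/4)·log₂(1/4) = 0.50000
  -P(3)·log₂(P(3)) = -(3/20)·log₂(3/20) = 0.41054
  -P(4)·log₂(P(4)) = -(9/20)·log₂(9/20) = 0.51840
  -P(5)·log₂(P(5)) = -(1/40)·log₂(1/40) = 0.13305
H(P) = 0.37500 + 0.50000 + 0.41054 + 0.51840 + 0.13305 = 1.93699 bits

log₂(5) = 2.32193 bits

D_KL(P||U) = 2.32193 - 1.93699 = 0.38494 ≈ 0.3849 bits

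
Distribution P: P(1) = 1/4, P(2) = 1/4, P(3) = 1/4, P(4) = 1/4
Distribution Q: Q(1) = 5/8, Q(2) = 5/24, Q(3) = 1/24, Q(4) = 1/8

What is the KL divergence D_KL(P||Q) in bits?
0.6315 bits

D_KL(P||Q) = Σ P(x) log₂(P(x)/Q(x))

Computing term by term:
  P(1)·log₂(P(1)/Q(1)) = (1/4)·log₂((1/4)/(5/8)) = -0.33048
  P(2)·log₂(P(2)/Q(2)) = (1/4)·log₂((1/4)/(5/24)) = 0.06576
  P(3)·log₂(P(3)/Q(3)) = (1/4)·log₂((1/4)/(1/24)) = 0.64624
  P(4)·log₂(P(4)/Q(4)) = (1/4)·log₂((1/4)/(1/8)) = 0.25000

D_KL(P||Q) = -0.33048 + 0.06576 + 0.64624 + 0.25000 = 0.63152 ≈ 0.6315 bits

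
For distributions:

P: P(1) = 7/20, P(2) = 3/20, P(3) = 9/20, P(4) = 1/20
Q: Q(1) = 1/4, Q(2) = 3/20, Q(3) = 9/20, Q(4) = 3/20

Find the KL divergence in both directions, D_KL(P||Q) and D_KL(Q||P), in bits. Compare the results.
D_KL(P||Q) = 0.0907 bits, D_KL(Q||P) = 0.1164 bits. D_KL(Q||P) is larger than D_KL(P||Q) by 0.0257 bits; the two directions differ.

D_KL(P||Q) = Σ P(x) log₂(P(x)/Q(x))

Computing term by term:
  P(1)·log₂(P(1)/Q(1)) = (7/20)·log₂((7/20)/(1/4)) = 0.16990
  P(2)·log₂(P(2)/Q(2)) = (3/20)·log₂((3/20)/(3/20)) = 0.00000
  P(3)·log₂(P(3)/Q(3)) = (9/20)·log₂((9/20)/(9/20)) = 0.00000
  P(4)·log₂(P(4)/Q(4)) = (1/20)·log₂((1/20)/(3/20)) = -0.07925

D_KL(P||Q) = 0.16990 + 0.00000 + 0.00000 - 0.07925 = 0.09065 ≈ 0.0907 bits

D_KL(Q||P) = Σ Q(x) log₂(Q(x)/P(x))

Computing term by term:
  Q(1)·log₂(Q(1)/P(1)) = (1/4)·log₂((1/4)/(7/20)) = -0.12136
  Q(2)·log₂(Q(2)/P(2)) = (3/20)·log₂((3/20)/(3/20)) = 0.00000
  Q(3)·log₂(Q(3)/P(3)) = (9/20)·log₂((9/20)/(9/20)) = 0.00000
  Q(4)·log₂(Q(4)/P(4)) = (3/20)·log₂((3/20)/(1/20)) = 0.23774

D_KL(Q||P) = -0.12136 + 0.00000 + 0.00000 + 0.23774 = 0.11638 ≈ 0.1164 bits

These are NOT equal (difference: 0.0257 bits). KL divergence is asymmetric: D_KL(P||Q) ≠ D_KL(Q||P) in general.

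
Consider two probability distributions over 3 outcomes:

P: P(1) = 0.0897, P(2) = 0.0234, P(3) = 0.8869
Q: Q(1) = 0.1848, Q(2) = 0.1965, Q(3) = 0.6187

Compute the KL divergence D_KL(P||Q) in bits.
0.2954 bits

D_KL(P||Q) = Σ P(x) log₂(P(x)/Q(x))

Computing term by term:
  P(1)·log₂(P(1)/Q(1)) = 0.0897·log₂(0.0897/0.1848) = -0.09354
  P(2)·log₂(P(2)/Q(2)) = 0.0234·log₂(0.0234/0.1965) = -0.07184
  P(3)·log₂(P(3)/Q(3)) = 0.8869·log₂(0.8869/0.6187) = 0.46077

D_KL(P||Q) = -0.09354 - 0.07184 + 0.46077 = 0.29539 ≈ 0.2954 bits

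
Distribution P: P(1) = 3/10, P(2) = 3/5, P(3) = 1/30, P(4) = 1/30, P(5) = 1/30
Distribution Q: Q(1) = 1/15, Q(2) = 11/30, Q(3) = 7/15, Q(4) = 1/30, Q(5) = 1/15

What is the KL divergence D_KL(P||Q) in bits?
0.9170 bits

D_KL(P||Q) = Σ P(x) log₂(P(x)/Q(x))

Computing term by term:
  P(1)·log₂(P(1)/Q(1)) = (3/10)·log₂((3/10)/(1/15)) = 0.65098
  P(2)·log₂(P(2)/Q(2)) = (3/5)·log₂((3/5)/(11/30)) = 0.42630
  P(3)·log₂(P(3)/Q(3)) = (1/30)·log₂((1/30)/(7/15)) = -0.12691
  P(4)·log₂(P(4)/Q(4)) = (1/30)·log₂((1/30)/(1/30)) = 0.00000
  P(5)·log₂(P(5)/Q(5)) = (1/30)·log₂((1/30)/(1/15)) = -0.03333

D_KL(P||Q) = 0.65098 + 0.42630 - 0.12691 + 0.00000 - 0.03333 = 0.91704 ≈ 0.9170 bits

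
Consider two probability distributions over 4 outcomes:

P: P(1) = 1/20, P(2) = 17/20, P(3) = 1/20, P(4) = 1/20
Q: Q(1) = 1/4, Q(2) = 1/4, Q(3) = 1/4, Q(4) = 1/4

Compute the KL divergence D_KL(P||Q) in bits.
1.1524 bits

D_KL(P||Q) = Σ P(x) log₂(P(x)/Q(x))

Computing term by term:
  P(1)·log₂(P(1)/Q(1)) = (1/20)·log₂((1/20)/(1/4)) = -0.11610
  P(2)·log₂(P(2)/Q(2)) = (17/20)·log₂((17/20)/(1/4)) = 1.50070
  P(3)·log₂(P(3)/Q(3)) = (1/20)·log₂((1/20)/(1/4)) = -0.11610
  P(4)·log₂(P(4)/Q(4)) = (1/20)·log₂((1/20)/(1/4)) = -0.11610

D_KL(P||Q) = -0.11610 + 1.50070 - 0.11610 - 0.11610 = 1.15240 ≈ 1.1524 bits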